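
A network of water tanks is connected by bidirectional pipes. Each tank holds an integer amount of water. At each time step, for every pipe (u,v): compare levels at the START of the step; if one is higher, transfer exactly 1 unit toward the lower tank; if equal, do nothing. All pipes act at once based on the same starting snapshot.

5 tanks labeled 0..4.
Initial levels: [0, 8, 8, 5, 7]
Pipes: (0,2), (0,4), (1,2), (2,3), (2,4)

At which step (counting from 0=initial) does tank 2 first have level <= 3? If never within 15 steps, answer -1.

Answer: -1

Derivation:
Step 1: flows [2->0,4->0,1=2,2->3,2->4] -> levels [2 8 5 6 7]
Step 2: flows [2->0,4->0,1->2,3->2,4->2] -> levels [4 7 7 5 5]
Step 3: flows [2->0,4->0,1=2,2->3,2->4] -> levels [6 7 4 6 5]
Step 4: flows [0->2,0->4,1->2,3->2,4->2] -> levels [4 6 8 5 5]
Step 5: flows [2->0,4->0,2->1,2->3,2->4] -> levels [6 7 4 6 5]
  -> period-2 cycle (repeats step 3); tank 2 never drops to <=3
Tank 2 never reaches <=3 within 15 steps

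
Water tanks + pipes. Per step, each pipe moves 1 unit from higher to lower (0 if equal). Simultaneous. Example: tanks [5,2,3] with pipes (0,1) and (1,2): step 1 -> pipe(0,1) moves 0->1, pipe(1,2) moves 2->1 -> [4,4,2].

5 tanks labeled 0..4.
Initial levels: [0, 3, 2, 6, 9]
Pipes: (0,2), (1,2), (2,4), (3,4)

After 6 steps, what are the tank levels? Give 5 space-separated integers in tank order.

Step 1: flows [2->0,1->2,4->2,4->3] -> levels [1 2 3 7 7]
Step 2: flows [2->0,2->1,4->2,3=4] -> levels [2 3 2 7 6]
Step 3: flows [0=2,1->2,4->2,3->4] -> levels [2 2 4 6 6]
Step 4: flows [2->0,2->1,4->2,3=4] -> levels [3 3 3 6 5]
Step 5: flows [0=2,1=2,4->2,3->4] -> levels [3 3 4 5 5]
Step 6: flows [2->0,2->1,4->2,3=4] -> levels [4 4 3 5 4]

Answer: 4 4 3 5 4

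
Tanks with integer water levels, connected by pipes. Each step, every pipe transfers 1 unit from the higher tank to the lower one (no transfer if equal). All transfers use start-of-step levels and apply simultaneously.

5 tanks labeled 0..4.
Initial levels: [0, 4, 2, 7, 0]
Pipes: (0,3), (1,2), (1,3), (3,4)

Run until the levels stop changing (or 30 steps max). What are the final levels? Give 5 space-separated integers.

Step 1: flows [3->0,1->2,3->1,3->4] -> levels [1 4 3 4 1]
Step 2: flows [3->0,1->2,1=3,3->4] -> levels [2 3 4 2 2]
Step 3: flows [0=3,2->1,1->3,3=4] -> levels [2 3 3 3 2]
Step 4: flows [3->0,1=2,1=3,3->4] -> levels [3 3 3 1 3]
Step 5: flows [0->3,1=2,1->3,4->3] -> levels [2 2 3 4 2]
Step 6: flows [3->0,2->1,3->1,3->4] -> levels [3 4 2 1 3]
Step 7: flows [0->3,1->2,1->3,4->3] -> levels [2 2 3 4 2]
  -> period-2 cycle: step 7 state = step 5 state; never stabilizes
  -> state at step 30: (30-5) mod 2 = 1, same as step 6 -> [3 4 2 1 3]

Answer: 3 4 2 1 3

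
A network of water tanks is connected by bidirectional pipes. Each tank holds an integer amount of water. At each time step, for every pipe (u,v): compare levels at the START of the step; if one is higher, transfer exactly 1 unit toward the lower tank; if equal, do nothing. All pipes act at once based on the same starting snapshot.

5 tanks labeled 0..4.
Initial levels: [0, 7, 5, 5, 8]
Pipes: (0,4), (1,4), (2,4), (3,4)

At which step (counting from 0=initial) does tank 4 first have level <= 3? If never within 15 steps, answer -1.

Step 1: flows [4->0,4->1,4->2,4->3] -> levels [1 8 6 6 4]
Step 2: flows [4->0,1->4,2->4,3->4] -> levels [2 7 5 5 6]
Step 3: flows [4->0,1->4,4->2,4->3] -> levels [3 6 6 6 4]
Step 4: flows [4->0,1->4,2->4,3->4] -> levels [4 5 5 5 6]
Step 5: flows [4->0,4->1,4->2,4->3] -> levels [5 6 6 6 2]
Tank 4 first reaches <=3 at step 5

Answer: 5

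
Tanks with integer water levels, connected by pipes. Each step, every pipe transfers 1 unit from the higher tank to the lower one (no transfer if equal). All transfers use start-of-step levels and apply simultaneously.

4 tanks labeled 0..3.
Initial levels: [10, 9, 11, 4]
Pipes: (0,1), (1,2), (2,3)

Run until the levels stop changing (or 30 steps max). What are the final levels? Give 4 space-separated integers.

Answer: 9 8 9 8

Derivation:
Step 1: flows [0->1,2->1,2->3] -> levels [9 11 9 5]
Step 2: flows [1->0,1->2,2->3] -> levels [10 9 9 6]
Step 3: flows [0->1,1=2,2->3] -> levels [9 10 8 7]
Step 4: flows [1->0,1->2,2->3] -> levels [10 8 8 8]
Step 5: flows [0->1,1=2,2=3] -> levels [9 9 8 8]
Step 6: flows [0=1,1->2,2=3] -> levels [9 8 9 8]
Step 7: flows [0->1,2->1,2->3] -> levels [8 10 7 9]
Step 8: flows [1->0,1->2,3->2] -> levels [9 8 9 8]
  -> period-2 cycle: step 8 state = step 6 state; never stabilizes
  -> state at step 30: (30-6) mod 2 = 0, same as step 6 -> [9 8 9 8]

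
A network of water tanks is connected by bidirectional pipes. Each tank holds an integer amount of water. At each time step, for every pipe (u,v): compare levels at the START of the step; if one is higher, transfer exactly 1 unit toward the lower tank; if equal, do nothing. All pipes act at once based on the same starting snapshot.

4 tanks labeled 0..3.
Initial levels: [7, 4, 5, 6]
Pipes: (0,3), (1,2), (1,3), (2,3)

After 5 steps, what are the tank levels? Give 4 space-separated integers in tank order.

Answer: 6 6 6 4

Derivation:
Step 1: flows [0->3,2->1,3->1,3->2] -> levels [6 6 5 5]
Step 2: flows [0->3,1->2,1->3,2=3] -> levels [5 4 6 7]
Step 3: flows [3->0,2->1,3->1,3->2] -> levels [6 6 6 4]
Step 4: flows [0->3,1=2,1->3,2->3] -> levels [5 5 5 7]
Step 5: flows [3->0,1=2,3->1,3->2] -> levels [6 6 6 4]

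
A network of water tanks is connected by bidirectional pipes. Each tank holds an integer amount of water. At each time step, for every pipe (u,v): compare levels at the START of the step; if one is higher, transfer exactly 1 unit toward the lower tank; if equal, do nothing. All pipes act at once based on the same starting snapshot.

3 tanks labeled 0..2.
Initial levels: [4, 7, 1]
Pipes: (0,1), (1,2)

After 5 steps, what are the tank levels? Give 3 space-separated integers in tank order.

Step 1: flows [1->0,1->2] -> levels [5 5 2]
Step 2: flows [0=1,1->2] -> levels [5 4 3]
Step 3: flows [0->1,1->2] -> levels [4 4 4]
Step 4: flows [0=1,1=2] -> levels [4 4 4]
  -> stable; steps 5..5 unchanged -> [4 4 4]

Answer: 4 4 4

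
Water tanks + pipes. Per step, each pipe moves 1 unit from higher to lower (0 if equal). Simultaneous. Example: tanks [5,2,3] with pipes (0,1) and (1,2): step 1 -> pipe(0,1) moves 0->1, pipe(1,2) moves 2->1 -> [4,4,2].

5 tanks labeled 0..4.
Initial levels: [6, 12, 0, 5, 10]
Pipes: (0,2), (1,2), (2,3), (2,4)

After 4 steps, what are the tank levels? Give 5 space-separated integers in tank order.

Answer: 6 8 6 6 7

Derivation:
Step 1: flows [0->2,1->2,3->2,4->2] -> levels [5 11 4 4 9]
Step 2: flows [0->2,1->2,2=3,4->2] -> levels [4 10 7 4 8]
Step 3: flows [2->0,1->2,2->3,4->2] -> levels [5 9 7 5 7]
Step 4: flows [2->0,1->2,2->3,2=4] -> levels [6 8 6 6 7]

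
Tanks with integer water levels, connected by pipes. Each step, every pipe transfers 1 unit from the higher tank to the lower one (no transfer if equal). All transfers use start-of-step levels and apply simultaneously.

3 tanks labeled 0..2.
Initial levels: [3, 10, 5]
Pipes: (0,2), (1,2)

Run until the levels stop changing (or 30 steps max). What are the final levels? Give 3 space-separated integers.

Answer: 6 6 6

Derivation:
Step 1: flows [2->0,1->2] -> levels [4 9 5]
Step 2: flows [2->0,1->2] -> levels [5 8 5]
Step 3: flows [0=2,1->2] -> levels [5 7 6]
Step 4: flows [2->0,1->2] -> levels [6 6 6]
Step 5: flows [0=2,1=2] -> levels [6 6 6]
  -> stable (no change)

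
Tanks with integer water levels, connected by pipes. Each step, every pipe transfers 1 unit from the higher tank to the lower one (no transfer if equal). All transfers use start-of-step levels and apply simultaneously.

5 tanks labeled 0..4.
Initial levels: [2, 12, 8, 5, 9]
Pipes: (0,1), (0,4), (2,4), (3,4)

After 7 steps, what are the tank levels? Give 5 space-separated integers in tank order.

Answer: 7 8 6 6 9

Derivation:
Step 1: flows [1->0,4->0,4->2,4->3] -> levels [4 11 9 6 6]
Step 2: flows [1->0,4->0,2->4,3=4] -> levels [6 10 8 6 6]
Step 3: flows [1->0,0=4,2->4,3=4] -> levels [7 9 7 6 7]
Step 4: flows [1->0,0=4,2=4,4->3] -> levels [8 8 7 7 6]
Step 5: flows [0=1,0->4,2->4,3->4] -> levels [7 8 6 6 9]
Step 6: flows [1->0,4->0,4->2,4->3] -> levels [9 7 7 7 6]
Step 7: flows [0->1,0->4,2->4,3->4] -> levels [7 8 6 6 9]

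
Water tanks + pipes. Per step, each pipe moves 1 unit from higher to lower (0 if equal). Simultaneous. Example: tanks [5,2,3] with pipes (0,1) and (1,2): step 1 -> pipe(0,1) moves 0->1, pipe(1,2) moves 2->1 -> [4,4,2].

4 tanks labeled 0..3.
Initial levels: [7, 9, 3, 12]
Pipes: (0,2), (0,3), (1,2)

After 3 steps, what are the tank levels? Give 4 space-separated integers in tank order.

Answer: 8 7 7 9

Derivation:
Step 1: flows [0->2,3->0,1->2] -> levels [7 8 5 11]
Step 2: flows [0->2,3->0,1->2] -> levels [7 7 7 10]
Step 3: flows [0=2,3->0,1=2] -> levels [8 7 7 9]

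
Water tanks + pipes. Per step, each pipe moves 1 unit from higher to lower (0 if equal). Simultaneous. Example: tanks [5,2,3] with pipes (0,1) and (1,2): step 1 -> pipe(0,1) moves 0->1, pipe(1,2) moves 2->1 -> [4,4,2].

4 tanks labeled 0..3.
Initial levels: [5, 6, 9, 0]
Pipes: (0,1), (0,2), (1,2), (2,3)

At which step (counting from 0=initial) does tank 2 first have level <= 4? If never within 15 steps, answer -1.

Step 1: flows [1->0,2->0,2->1,2->3] -> levels [7 6 6 1]
Step 2: flows [0->1,0->2,1=2,2->3] -> levels [5 7 6 2]
Step 3: flows [1->0,2->0,1->2,2->3] -> levels [7 5 5 3]
Step 4: flows [0->1,0->2,1=2,2->3] -> levels [5 6 5 4]
Step 5: flows [1->0,0=2,1->2,2->3] -> levels [6 4 5 5]
Step 6: flows [0->1,0->2,2->1,2=3] -> levels [4 6 5 5]
Step 7: flows [1->0,2->0,1->2,2=3] -> levels [6 4 5 5]
  -> period-2 cycle (repeats step 5); tank 2 never drops to <=4
Tank 2 never reaches <=4 within 15 steps

Answer: -1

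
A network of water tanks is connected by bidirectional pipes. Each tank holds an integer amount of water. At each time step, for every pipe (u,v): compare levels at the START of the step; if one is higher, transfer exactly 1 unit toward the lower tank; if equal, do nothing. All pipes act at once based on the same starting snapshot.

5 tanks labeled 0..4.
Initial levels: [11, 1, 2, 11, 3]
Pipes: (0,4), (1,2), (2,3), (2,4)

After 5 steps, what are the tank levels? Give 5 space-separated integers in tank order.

Answer: 6 4 6 6 6

Derivation:
Step 1: flows [0->4,2->1,3->2,4->2] -> levels [10 2 3 10 3]
Step 2: flows [0->4,2->1,3->2,2=4] -> levels [9 3 3 9 4]
Step 3: flows [0->4,1=2,3->2,4->2] -> levels [8 3 5 8 4]
Step 4: flows [0->4,2->1,3->2,2->4] -> levels [7 4 4 7 6]
Step 5: flows [0->4,1=2,3->2,4->2] -> levels [6 4 6 6 6]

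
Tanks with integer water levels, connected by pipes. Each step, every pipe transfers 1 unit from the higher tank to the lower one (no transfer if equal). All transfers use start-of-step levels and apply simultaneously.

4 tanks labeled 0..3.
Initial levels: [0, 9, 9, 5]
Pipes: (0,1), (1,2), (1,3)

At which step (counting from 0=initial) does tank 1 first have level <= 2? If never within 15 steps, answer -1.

Answer: -1

Derivation:
Step 1: flows [1->0,1=2,1->3] -> levels [1 7 9 6]
Step 2: flows [1->0,2->1,1->3] -> levels [2 6 8 7]
Step 3: flows [1->0,2->1,3->1] -> levels [3 7 7 6]
Step 4: flows [1->0,1=2,1->3] -> levels [4 5 7 7]
Step 5: flows [1->0,2->1,3->1] -> levels [5 6 6 6]
Step 6: flows [1->0,1=2,1=3] -> levels [6 5 6 6]
Step 7: flows [0->1,2->1,3->1] -> levels [5 8 5 5]
Step 8: flows [1->0,1->2,1->3] -> levels [6 5 6 6]
  -> period-2 cycle (repeats step 6); tank 1 never drops to <=2
Tank 1 never reaches <=2 within 15 steps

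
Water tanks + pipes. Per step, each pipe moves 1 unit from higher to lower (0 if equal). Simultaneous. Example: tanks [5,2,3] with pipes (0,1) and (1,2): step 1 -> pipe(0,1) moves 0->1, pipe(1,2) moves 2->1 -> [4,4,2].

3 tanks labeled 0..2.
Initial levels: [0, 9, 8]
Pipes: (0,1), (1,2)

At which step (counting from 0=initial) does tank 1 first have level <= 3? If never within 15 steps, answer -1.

Step 1: flows [1->0,1->2] -> levels [1 7 9]
Step 2: flows [1->0,2->1] -> levels [2 7 8]
Step 3: flows [1->0,2->1] -> levels [3 7 7]
Step 4: flows [1->0,1=2] -> levels [4 6 7]
Step 5: flows [1->0,2->1] -> levels [5 6 6]
Step 6: flows [1->0,1=2] -> levels [6 5 6]
Step 7: flows [0->1,2->1] -> levels [5 7 5]
Step 8: flows [1->0,1->2] -> levels [6 5 6]
  -> period-2 cycle (repeats step 6); tank 1 never drops to <=3
Tank 1 never reaches <=3 within 15 steps

Answer: -1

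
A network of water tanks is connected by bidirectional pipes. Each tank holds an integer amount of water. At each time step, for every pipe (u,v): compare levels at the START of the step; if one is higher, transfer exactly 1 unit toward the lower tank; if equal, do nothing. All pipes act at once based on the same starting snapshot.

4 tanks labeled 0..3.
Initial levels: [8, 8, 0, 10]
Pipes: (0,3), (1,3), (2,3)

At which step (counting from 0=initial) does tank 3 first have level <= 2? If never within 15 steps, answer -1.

Answer: -1

Derivation:
Step 1: flows [3->0,3->1,3->2] -> levels [9 9 1 7]
Step 2: flows [0->3,1->3,3->2] -> levels [8 8 2 8]
Step 3: flows [0=3,1=3,3->2] -> levels [8 8 3 7]
Step 4: flows [0->3,1->3,3->2] -> levels [7 7 4 8]
Step 5: flows [3->0,3->1,3->2] -> levels [8 8 5 5]
Step 6: flows [0->3,1->3,2=3] -> levels [7 7 5 7]
Step 7: flows [0=3,1=3,3->2] -> levels [7 7 6 6]
Step 8: flows [0->3,1->3,2=3] -> levels [6 6 6 8]
Step 9: flows [3->0,3->1,3->2] -> levels [7 7 7 5]
Step 10: flows [0->3,1->3,2->3] -> levels [6 6 6 8]
  -> period-2 cycle (repeats step 8); tank 3 never drops to <=2
Tank 3 never reaches <=2 within 15 steps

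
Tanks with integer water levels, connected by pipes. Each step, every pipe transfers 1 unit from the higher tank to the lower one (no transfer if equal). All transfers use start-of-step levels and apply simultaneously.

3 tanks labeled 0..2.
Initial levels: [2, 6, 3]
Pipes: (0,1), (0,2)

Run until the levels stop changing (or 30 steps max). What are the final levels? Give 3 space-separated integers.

Step 1: flows [1->0,2->0] -> levels [4 5 2]
Step 2: flows [1->0,0->2] -> levels [4 4 3]
Step 3: flows [0=1,0->2] -> levels [3 4 4]
Step 4: flows [1->0,2->0] -> levels [5 3 3]
Step 5: flows [0->1,0->2] -> levels [3 4 4]
  -> period-2 cycle: step 5 state = step 3 state; never stabilizes
  -> state at step 30: (30-3) mod 2 = 1, same as step 4 -> [5 3 3]

Answer: 5 3 3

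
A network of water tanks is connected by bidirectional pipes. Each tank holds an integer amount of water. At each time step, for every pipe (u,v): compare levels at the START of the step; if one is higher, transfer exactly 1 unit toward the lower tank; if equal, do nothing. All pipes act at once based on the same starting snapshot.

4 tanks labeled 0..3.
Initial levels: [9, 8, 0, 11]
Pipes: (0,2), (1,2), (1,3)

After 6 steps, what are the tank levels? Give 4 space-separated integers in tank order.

Answer: 6 6 8 8

Derivation:
Step 1: flows [0->2,1->2,3->1] -> levels [8 8 2 10]
Step 2: flows [0->2,1->2,3->1] -> levels [7 8 4 9]
Step 3: flows [0->2,1->2,3->1] -> levels [6 8 6 8]
Step 4: flows [0=2,1->2,1=3] -> levels [6 7 7 8]
Step 5: flows [2->0,1=2,3->1] -> levels [7 8 6 7]
Step 6: flows [0->2,1->2,1->3] -> levels [6 6 8 8]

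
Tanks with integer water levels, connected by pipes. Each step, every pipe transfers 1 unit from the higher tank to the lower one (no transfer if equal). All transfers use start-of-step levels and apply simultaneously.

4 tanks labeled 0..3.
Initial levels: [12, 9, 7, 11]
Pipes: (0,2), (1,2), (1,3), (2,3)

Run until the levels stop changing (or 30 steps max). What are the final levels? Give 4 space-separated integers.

Answer: 10 10 9 10

Derivation:
Step 1: flows [0->2,1->2,3->1,3->2] -> levels [11 9 10 9]
Step 2: flows [0->2,2->1,1=3,2->3] -> levels [10 10 9 10]
Step 3: flows [0->2,1->2,1=3,3->2] -> levels [9 9 12 9]
Step 4: flows [2->0,2->1,1=3,2->3] -> levels [10 10 9 10]
  -> period-2 cycle: step 4 state = step 2 state; never stabilizes
  -> state at step 30: (30-2) mod 2 = 0, same as step 2 -> [10 10 9 10]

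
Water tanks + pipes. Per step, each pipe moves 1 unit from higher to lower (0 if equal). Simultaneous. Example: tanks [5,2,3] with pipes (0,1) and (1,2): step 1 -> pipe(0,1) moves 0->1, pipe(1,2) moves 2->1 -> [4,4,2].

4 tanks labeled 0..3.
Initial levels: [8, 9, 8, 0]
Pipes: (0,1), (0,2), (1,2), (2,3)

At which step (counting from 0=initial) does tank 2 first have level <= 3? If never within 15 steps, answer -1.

Answer: -1

Derivation:
Step 1: flows [1->0,0=2,1->2,2->3] -> levels [9 7 8 1]
Step 2: flows [0->1,0->2,2->1,2->3] -> levels [7 9 7 2]
Step 3: flows [1->0,0=2,1->2,2->3] -> levels [8 7 7 3]
Step 4: flows [0->1,0->2,1=2,2->3] -> levels [6 8 7 4]
Step 5: flows [1->0,2->0,1->2,2->3] -> levels [8 6 6 5]
Step 6: flows [0->1,0->2,1=2,2->3] -> levels [6 7 6 6]
Step 7: flows [1->0,0=2,1->2,2=3] -> levels [7 5 7 6]
Step 8: flows [0->1,0=2,2->1,2->3] -> levels [6 7 5 7]
Step 9: flows [1->0,0->2,1->2,3->2] -> levels [6 5 8 6]
Step 10: flows [0->1,2->0,2->1,2->3] -> levels [6 7 5 7]
  -> period-2 cycle (repeats step 8); tank 2 never drops to <=3
Tank 2 never reaches <=3 within 15 steps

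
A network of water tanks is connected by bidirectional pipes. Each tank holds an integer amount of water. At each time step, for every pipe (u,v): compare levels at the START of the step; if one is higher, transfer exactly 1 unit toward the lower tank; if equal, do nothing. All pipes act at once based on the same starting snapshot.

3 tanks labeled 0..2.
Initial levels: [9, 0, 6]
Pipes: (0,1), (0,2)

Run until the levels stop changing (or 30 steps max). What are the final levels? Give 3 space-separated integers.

Answer: 5 5 5

Derivation:
Step 1: flows [0->1,0->2] -> levels [7 1 7]
Step 2: flows [0->1,0=2] -> levels [6 2 7]
Step 3: flows [0->1,2->0] -> levels [6 3 6]
Step 4: flows [0->1,0=2] -> levels [5 4 6]
Step 5: flows [0->1,2->0] -> levels [5 5 5]
Step 6: flows [0=1,0=2] -> levels [5 5 5]
  -> stable (no change)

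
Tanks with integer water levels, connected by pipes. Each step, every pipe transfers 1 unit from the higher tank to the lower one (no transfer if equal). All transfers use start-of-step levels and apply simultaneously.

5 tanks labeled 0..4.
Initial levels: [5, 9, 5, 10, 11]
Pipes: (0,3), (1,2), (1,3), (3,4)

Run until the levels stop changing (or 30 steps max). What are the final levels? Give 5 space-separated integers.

Answer: 7 7 8 10 8

Derivation:
Step 1: flows [3->0,1->2,3->1,4->3] -> levels [6 9 6 9 10]
Step 2: flows [3->0,1->2,1=3,4->3] -> levels [7 8 7 9 9]
Step 3: flows [3->0,1->2,3->1,3=4] -> levels [8 8 8 7 9]
Step 4: flows [0->3,1=2,1->3,4->3] -> levels [7 7 8 10 8]
Step 5: flows [3->0,2->1,3->1,3->4] -> levels [8 9 7 7 9]
Step 6: flows [0->3,1->2,1->3,4->3] -> levels [7 7 8 10 8]
  -> period-2 cycle: step 6 state = step 4 state; never stabilizes
  -> state at step 30: (30-4) mod 2 = 0, same as step 4 -> [7 7 8 10 8]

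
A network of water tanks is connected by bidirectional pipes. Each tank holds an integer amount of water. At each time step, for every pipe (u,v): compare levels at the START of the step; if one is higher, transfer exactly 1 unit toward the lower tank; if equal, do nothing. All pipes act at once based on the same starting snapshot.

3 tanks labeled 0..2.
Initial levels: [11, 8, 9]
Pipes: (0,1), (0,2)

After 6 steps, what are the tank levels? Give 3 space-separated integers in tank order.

Step 1: flows [0->1,0->2] -> levels [9 9 10]
Step 2: flows [0=1,2->0] -> levels [10 9 9]
Step 3: flows [0->1,0->2] -> levels [8 10 10]
Step 4: flows [1->0,2->0] -> levels [10 9 9]
  -> period-2 cycle: step 4 state = step 2 state
  -> state at step 6: (6-2) mod 2 = 0, same as step 2 -> [10 9 9]

Answer: 10 9 9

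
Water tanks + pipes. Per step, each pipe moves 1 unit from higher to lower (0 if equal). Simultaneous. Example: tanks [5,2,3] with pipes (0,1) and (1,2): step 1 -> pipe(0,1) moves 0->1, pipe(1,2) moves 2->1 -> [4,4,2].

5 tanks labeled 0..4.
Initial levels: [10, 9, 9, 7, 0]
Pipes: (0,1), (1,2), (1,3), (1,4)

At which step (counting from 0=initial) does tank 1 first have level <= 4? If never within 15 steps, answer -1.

Step 1: flows [0->1,1=2,1->3,1->4] -> levels [9 8 9 8 1]
Step 2: flows [0->1,2->1,1=3,1->4] -> levels [8 9 8 8 2]
Step 3: flows [1->0,1->2,1->3,1->4] -> levels [9 5 9 9 3]
Step 4: flows [0->1,2->1,3->1,1->4] -> levels [8 7 8 8 4]
Step 5: flows [0->1,2->1,3->1,1->4] -> levels [7 9 7 7 5]
Step 6: flows [1->0,1->2,1->3,1->4] -> levels [8 5 8 8 6]
Step 7: flows [0->1,2->1,3->1,4->1] -> levels [7 9 7 7 5]
  -> period-2 cycle (repeats step 5); tank 1 never drops to <=4
Tank 1 never reaches <=4 within 15 steps

Answer: -1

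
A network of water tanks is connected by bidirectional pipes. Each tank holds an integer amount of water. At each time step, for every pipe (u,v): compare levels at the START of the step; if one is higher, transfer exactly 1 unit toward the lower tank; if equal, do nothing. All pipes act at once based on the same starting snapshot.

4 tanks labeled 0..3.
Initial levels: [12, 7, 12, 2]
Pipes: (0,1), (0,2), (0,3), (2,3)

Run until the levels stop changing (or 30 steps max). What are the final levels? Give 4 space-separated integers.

Step 1: flows [0->1,0=2,0->3,2->3] -> levels [10 8 11 4]
Step 2: flows [0->1,2->0,0->3,2->3] -> levels [9 9 9 6]
Step 3: flows [0=1,0=2,0->3,2->3] -> levels [8 9 8 8]
Step 4: flows [1->0,0=2,0=3,2=3] -> levels [9 8 8 8]
Step 5: flows [0->1,0->2,0->3,2=3] -> levels [6 9 9 9]
Step 6: flows [1->0,2->0,3->0,2=3] -> levels [9 8 8 8]
  -> period-2 cycle: step 6 state = step 4 state; never stabilizes
  -> state at step 30: (30-4) mod 2 = 0, same as step 4 -> [9 8 8 8]

Answer: 9 8 8 8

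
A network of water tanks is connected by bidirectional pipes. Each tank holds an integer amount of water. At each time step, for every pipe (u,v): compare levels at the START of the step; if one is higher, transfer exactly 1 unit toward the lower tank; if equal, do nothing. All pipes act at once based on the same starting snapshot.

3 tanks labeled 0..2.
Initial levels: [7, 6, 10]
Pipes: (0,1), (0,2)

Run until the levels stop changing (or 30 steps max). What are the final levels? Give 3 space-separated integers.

Step 1: flows [0->1,2->0] -> levels [7 7 9]
Step 2: flows [0=1,2->0] -> levels [8 7 8]
Step 3: flows [0->1,0=2] -> levels [7 8 8]
Step 4: flows [1->0,2->0] -> levels [9 7 7]
Step 5: flows [0->1,0->2] -> levels [7 8 8]
  -> period-2 cycle: step 5 state = step 3 state; never stabilizes
  -> state at step 30: (30-3) mod 2 = 1, same as step 4 -> [9 7 7]

Answer: 9 7 7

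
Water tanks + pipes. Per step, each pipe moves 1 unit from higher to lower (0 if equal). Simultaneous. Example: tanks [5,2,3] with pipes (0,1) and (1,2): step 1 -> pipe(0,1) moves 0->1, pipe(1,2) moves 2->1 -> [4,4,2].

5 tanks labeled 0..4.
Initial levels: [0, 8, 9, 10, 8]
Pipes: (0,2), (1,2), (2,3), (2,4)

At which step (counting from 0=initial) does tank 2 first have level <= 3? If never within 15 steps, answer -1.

Step 1: flows [2->0,2->1,3->2,2->4] -> levels [1 9 7 9 9]
Step 2: flows [2->0,1->2,3->2,4->2] -> levels [2 8 9 8 8]
Step 3: flows [2->0,2->1,2->3,2->4] -> levels [3 9 5 9 9]
Step 4: flows [2->0,1->2,3->2,4->2] -> levels [4 8 7 8 8]
Step 5: flows [2->0,1->2,3->2,4->2] -> levels [5 7 9 7 7]
Step 6: flows [2->0,2->1,2->3,2->4] -> levels [6 8 5 8 8]
Step 7: flows [0->2,1->2,3->2,4->2] -> levels [5 7 9 7 7]
  -> period-2 cycle (repeats step 5); tank 2 never drops to <=3
Tank 2 never reaches <=3 within 15 steps

Answer: -1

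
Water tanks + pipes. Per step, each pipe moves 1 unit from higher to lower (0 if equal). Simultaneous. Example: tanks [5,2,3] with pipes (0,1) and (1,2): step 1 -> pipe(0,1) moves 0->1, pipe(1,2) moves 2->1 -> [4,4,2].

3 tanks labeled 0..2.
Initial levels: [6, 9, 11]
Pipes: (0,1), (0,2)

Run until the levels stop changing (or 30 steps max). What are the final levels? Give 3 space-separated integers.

Step 1: flows [1->0,2->0] -> levels [8 8 10]
Step 2: flows [0=1,2->0] -> levels [9 8 9]
Step 3: flows [0->1,0=2] -> levels [8 9 9]
Step 4: flows [1->0,2->0] -> levels [10 8 8]
Step 5: flows [0->1,0->2] -> levels [8 9 9]
  -> period-2 cycle: step 5 state = step 3 state; never stabilizes
  -> state at step 30: (30-3) mod 2 = 1, same as step 4 -> [10 8 8]

Answer: 10 8 8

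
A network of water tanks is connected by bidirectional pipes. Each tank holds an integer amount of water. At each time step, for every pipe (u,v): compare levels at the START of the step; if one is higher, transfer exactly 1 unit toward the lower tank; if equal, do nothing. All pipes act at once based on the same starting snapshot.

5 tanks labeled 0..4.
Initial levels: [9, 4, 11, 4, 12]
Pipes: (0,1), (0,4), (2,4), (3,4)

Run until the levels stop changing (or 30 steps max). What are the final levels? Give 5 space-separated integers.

Step 1: flows [0->1,4->0,4->2,4->3] -> levels [9 5 12 5 9]
Step 2: flows [0->1,0=4,2->4,4->3] -> levels [8 6 11 6 9]
Step 3: flows [0->1,4->0,2->4,4->3] -> levels [8 7 10 7 8]
Step 4: flows [0->1,0=4,2->4,4->3] -> levels [7 8 9 8 8]
Step 5: flows [1->0,4->0,2->4,3=4] -> levels [9 7 8 8 8]
Step 6: flows [0->1,0->4,2=4,3=4] -> levels [7 8 8 8 9]
Step 7: flows [1->0,4->0,4->2,4->3] -> levels [9 7 9 9 6]
Step 8: flows [0->1,0->4,2->4,3->4] -> levels [7 8 8 8 9]
  -> period-2 cycle: step 8 state = step 6 state; never stabilizes
  -> state at step 30: (30-6) mod 2 = 0, same as step 6 -> [7 8 8 8 9]

Answer: 7 8 8 8 9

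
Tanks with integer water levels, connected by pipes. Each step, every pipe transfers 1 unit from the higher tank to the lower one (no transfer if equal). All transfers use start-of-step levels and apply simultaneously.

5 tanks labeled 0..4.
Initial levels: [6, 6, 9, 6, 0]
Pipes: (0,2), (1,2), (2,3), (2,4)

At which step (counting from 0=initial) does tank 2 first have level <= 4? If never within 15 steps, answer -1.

Step 1: flows [2->0,2->1,2->3,2->4] -> levels [7 7 5 7 1]
Step 2: flows [0->2,1->2,3->2,2->4] -> levels [6 6 7 6 2]
Step 3: flows [2->0,2->1,2->3,2->4] -> levels [7 7 3 7 3]
Tank 2 first reaches <=4 at step 3

Answer: 3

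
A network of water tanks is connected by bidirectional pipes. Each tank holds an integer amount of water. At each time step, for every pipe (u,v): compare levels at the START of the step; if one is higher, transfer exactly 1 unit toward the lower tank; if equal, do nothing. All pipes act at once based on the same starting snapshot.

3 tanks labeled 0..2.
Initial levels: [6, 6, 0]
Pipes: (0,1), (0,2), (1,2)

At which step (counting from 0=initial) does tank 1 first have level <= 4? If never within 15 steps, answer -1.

Answer: 2

Derivation:
Step 1: flows [0=1,0->2,1->2] -> levels [5 5 2]
Step 2: flows [0=1,0->2,1->2] -> levels [4 4 4]
Tank 1 first reaches <=4 at step 2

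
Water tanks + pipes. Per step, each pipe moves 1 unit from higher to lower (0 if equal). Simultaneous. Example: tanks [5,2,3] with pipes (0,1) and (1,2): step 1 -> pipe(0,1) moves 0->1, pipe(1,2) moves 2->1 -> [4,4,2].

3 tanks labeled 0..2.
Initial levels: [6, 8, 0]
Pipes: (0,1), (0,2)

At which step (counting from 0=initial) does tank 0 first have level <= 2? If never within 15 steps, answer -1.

Step 1: flows [1->0,0->2] -> levels [6 7 1]
Step 2: flows [1->0,0->2] -> levels [6 6 2]
Step 3: flows [0=1,0->2] -> levels [5 6 3]
Step 4: flows [1->0,0->2] -> levels [5 5 4]
Step 5: flows [0=1,0->2] -> levels [4 5 5]
Step 6: flows [1->0,2->0] -> levels [6 4 4]
Step 7: flows [0->1,0->2] -> levels [4 5 5]
  -> period-2 cycle (repeats step 5); tank 0 never drops to <=2
Tank 0 never reaches <=2 within 15 steps

Answer: -1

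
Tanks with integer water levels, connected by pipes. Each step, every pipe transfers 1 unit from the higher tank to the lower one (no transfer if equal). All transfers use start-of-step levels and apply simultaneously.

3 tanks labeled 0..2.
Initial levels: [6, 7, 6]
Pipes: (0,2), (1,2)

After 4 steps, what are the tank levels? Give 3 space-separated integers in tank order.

Step 1: flows [0=2,1->2] -> levels [6 6 7]
Step 2: flows [2->0,2->1] -> levels [7 7 5]
Step 3: flows [0->2,1->2] -> levels [6 6 7]
  -> period-2 cycle: step 3 state = step 1 state
  -> state at step 4: (4-1) mod 2 = 1, same as step 2 -> [7 7 5]

Answer: 7 7 5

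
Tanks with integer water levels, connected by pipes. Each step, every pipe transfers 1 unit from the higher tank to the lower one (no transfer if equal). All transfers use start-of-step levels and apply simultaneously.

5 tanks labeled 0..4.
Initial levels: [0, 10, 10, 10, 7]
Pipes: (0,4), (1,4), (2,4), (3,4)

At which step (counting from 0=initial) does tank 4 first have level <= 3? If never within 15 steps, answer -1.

Answer: -1

Derivation:
Step 1: flows [4->0,1->4,2->4,3->4] -> levels [1 9 9 9 9]
Step 2: flows [4->0,1=4,2=4,3=4] -> levels [2 9 9 9 8]
Step 3: flows [4->0,1->4,2->4,3->4] -> levels [3 8 8 8 10]
Step 4: flows [4->0,4->1,4->2,4->3] -> levels [4 9 9 9 6]
Step 5: flows [4->0,1->4,2->4,3->4] -> levels [5 8 8 8 8]
Step 6: flows [4->0,1=4,2=4,3=4] -> levels [6 8 8 8 7]
Step 7: flows [4->0,1->4,2->4,3->4] -> levels [7 7 7 7 9]
Step 8: flows [4->0,4->1,4->2,4->3] -> levels [8 8 8 8 5]
Step 9: flows [0->4,1->4,2->4,3->4] -> levels [7 7 7 7 9]
  -> period-2 cycle (repeats step 7); tank 4 never drops to <=3
Tank 4 never reaches <=3 within 15 steps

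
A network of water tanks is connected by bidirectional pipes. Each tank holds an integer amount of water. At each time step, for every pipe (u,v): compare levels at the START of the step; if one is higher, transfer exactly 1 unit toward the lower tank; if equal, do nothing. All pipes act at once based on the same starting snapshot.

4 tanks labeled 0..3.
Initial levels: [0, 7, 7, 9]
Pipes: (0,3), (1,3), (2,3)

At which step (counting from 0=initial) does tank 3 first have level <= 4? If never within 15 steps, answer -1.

Answer: 5

Derivation:
Step 1: flows [3->0,3->1,3->2] -> levels [1 8 8 6]
Step 2: flows [3->0,1->3,2->3] -> levels [2 7 7 7]
Step 3: flows [3->0,1=3,2=3] -> levels [3 7 7 6]
Step 4: flows [3->0,1->3,2->3] -> levels [4 6 6 7]
Step 5: flows [3->0,3->1,3->2] -> levels [5 7 7 4]
Tank 3 first reaches <=4 at step 5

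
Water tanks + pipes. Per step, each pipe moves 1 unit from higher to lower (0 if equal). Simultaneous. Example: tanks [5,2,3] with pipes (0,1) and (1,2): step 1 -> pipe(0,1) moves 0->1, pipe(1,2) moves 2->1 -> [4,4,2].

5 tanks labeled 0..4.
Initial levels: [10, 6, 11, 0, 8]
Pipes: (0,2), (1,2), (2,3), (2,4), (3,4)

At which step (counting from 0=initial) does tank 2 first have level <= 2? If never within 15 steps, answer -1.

Step 1: flows [2->0,2->1,2->3,2->4,4->3] -> levels [11 7 7 2 8]
Step 2: flows [0->2,1=2,2->3,4->2,4->3] -> levels [10 7 8 4 6]
Step 3: flows [0->2,2->1,2->3,2->4,4->3] -> levels [9 8 6 6 6]
Step 4: flows [0->2,1->2,2=3,2=4,3=4] -> levels [8 7 8 6 6]
Step 5: flows [0=2,2->1,2->3,2->4,3=4] -> levels [8 8 5 7 7]
Step 6: flows [0->2,1->2,3->2,4->2,3=4] -> levels [7 7 9 6 6]
Step 7: flows [2->0,2->1,2->3,2->4,3=4] -> levels [8 8 5 7 7]
  -> period-2 cycle (repeats step 5); tank 2 never drops to <=2
Tank 2 never reaches <=2 within 15 steps

Answer: -1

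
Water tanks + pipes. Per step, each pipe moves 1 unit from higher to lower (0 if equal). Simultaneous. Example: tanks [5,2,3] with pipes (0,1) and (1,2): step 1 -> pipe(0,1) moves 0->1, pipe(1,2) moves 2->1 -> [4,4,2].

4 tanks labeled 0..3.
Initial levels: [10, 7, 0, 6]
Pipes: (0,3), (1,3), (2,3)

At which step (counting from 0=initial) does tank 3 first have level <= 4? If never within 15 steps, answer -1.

Answer: -1

Derivation:
Step 1: flows [0->3,1->3,3->2] -> levels [9 6 1 7]
Step 2: flows [0->3,3->1,3->2] -> levels [8 7 2 6]
Step 3: flows [0->3,1->3,3->2] -> levels [7 6 3 7]
Step 4: flows [0=3,3->1,3->2] -> levels [7 7 4 5]
Step 5: flows [0->3,1->3,3->2] -> levels [6 6 5 6]
Step 6: flows [0=3,1=3,3->2] -> levels [6 6 6 5]
Step 7: flows [0->3,1->3,2->3] -> levels [5 5 5 8]
Step 8: flows [3->0,3->1,3->2] -> levels [6 6 6 5]
  -> period-2 cycle (repeats step 6); tank 3 never drops to <=4
Tank 3 never reaches <=4 within 15 steps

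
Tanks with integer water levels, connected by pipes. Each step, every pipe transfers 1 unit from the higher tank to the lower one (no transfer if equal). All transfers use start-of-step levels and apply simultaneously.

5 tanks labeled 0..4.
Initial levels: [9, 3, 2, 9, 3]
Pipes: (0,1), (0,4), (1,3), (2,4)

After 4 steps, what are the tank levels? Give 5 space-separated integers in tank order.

Answer: 5 6 4 6 5

Derivation:
Step 1: flows [0->1,0->4,3->1,4->2] -> levels [7 5 3 8 3]
Step 2: flows [0->1,0->4,3->1,2=4] -> levels [5 7 3 7 4]
Step 3: flows [1->0,0->4,1=3,4->2] -> levels [5 6 4 7 4]
Step 4: flows [1->0,0->4,3->1,2=4] -> levels [5 6 4 6 5]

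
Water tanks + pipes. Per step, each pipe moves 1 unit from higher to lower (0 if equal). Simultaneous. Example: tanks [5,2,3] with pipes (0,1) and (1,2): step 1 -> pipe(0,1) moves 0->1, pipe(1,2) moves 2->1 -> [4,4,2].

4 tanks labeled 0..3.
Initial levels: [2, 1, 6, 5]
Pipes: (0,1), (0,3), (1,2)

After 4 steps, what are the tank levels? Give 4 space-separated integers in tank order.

Answer: 4 3 4 3

Derivation:
Step 1: flows [0->1,3->0,2->1] -> levels [2 3 5 4]
Step 2: flows [1->0,3->0,2->1] -> levels [4 3 4 3]
Step 3: flows [0->1,0->3,2->1] -> levels [2 5 3 4]
Step 4: flows [1->0,3->0,1->2] -> levels [4 3 4 3]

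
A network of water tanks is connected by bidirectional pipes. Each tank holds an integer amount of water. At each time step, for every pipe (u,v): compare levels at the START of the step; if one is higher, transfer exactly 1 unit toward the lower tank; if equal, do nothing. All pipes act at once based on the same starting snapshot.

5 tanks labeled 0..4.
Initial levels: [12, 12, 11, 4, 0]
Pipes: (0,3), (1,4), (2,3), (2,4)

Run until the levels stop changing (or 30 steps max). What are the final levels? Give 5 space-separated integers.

Step 1: flows [0->3,1->4,2->3,2->4] -> levels [11 11 9 6 2]
Step 2: flows [0->3,1->4,2->3,2->4] -> levels [10 10 7 8 4]
Step 3: flows [0->3,1->4,3->2,2->4] -> levels [9 9 7 8 6]
Step 4: flows [0->3,1->4,3->2,2->4] -> levels [8 8 7 8 8]
Step 5: flows [0=3,1=4,3->2,4->2] -> levels [8 8 9 7 7]
Step 6: flows [0->3,1->4,2->3,2->4] -> levels [7 7 7 9 9]
Step 7: flows [3->0,4->1,3->2,4->2] -> levels [8 8 9 7 7]
  -> period-2 cycle: step 7 state = step 5 state; never stabilizes
  -> state at step 30: (30-5) mod 2 = 1, same as step 6 -> [7 7 7 9 9]

Answer: 7 7 7 9 9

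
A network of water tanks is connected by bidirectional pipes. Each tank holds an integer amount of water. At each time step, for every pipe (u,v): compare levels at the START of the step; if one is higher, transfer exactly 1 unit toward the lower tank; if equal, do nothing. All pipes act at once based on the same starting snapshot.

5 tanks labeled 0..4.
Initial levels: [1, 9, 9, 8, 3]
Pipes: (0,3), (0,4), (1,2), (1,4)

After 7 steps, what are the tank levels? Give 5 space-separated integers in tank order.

Step 1: flows [3->0,4->0,1=2,1->4] -> levels [3 8 9 7 3]
Step 2: flows [3->0,0=4,2->1,1->4] -> levels [4 8 8 6 4]
Step 3: flows [3->0,0=4,1=2,1->4] -> levels [5 7 8 5 5]
Step 4: flows [0=3,0=4,2->1,1->4] -> levels [5 7 7 5 6]
Step 5: flows [0=3,4->0,1=2,1->4] -> levels [6 6 7 5 6]
Step 6: flows [0->3,0=4,2->1,1=4] -> levels [5 7 6 6 6]
Step 7: flows [3->0,4->0,1->2,1->4] -> levels [7 5 7 5 6]

Answer: 7 5 7 5 6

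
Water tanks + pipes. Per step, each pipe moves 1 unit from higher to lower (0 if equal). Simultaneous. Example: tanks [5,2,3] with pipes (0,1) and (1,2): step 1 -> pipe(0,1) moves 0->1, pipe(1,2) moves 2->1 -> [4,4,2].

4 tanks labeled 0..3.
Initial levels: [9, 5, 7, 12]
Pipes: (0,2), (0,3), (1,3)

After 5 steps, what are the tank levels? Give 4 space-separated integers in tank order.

Step 1: flows [0->2,3->0,3->1] -> levels [9 6 8 10]
Step 2: flows [0->2,3->0,3->1] -> levels [9 7 9 8]
Step 3: flows [0=2,0->3,3->1] -> levels [8 8 9 8]
Step 4: flows [2->0,0=3,1=3] -> levels [9 8 8 8]
Step 5: flows [0->2,0->3,1=3] -> levels [7 8 9 9]

Answer: 7 8 9 9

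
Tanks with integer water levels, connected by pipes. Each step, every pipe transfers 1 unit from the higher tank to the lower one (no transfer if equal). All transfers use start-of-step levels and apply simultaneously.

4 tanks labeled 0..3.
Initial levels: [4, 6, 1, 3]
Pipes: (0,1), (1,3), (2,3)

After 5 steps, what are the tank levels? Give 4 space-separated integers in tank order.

Answer: 4 3 3 4

Derivation:
Step 1: flows [1->0,1->3,3->2] -> levels [5 4 2 3]
Step 2: flows [0->1,1->3,3->2] -> levels [4 4 3 3]
Step 3: flows [0=1,1->3,2=3] -> levels [4 3 3 4]
Step 4: flows [0->1,3->1,3->2] -> levels [3 5 4 2]
Step 5: flows [1->0,1->3,2->3] -> levels [4 3 3 4]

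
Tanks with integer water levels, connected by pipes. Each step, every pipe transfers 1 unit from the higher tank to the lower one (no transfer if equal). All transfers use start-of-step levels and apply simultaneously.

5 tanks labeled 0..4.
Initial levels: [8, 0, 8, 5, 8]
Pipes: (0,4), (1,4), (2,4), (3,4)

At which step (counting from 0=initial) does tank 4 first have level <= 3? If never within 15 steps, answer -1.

Step 1: flows [0=4,4->1,2=4,4->3] -> levels [8 1 8 6 6]
Step 2: flows [0->4,4->1,2->4,3=4] -> levels [7 2 7 6 7]
Step 3: flows [0=4,4->1,2=4,4->3] -> levels [7 3 7 7 5]
Step 4: flows [0->4,4->1,2->4,3->4] -> levels [6 4 6 6 7]
Step 5: flows [4->0,4->1,4->2,4->3] -> levels [7 5 7 7 3]
Tank 4 first reaches <=3 at step 5

Answer: 5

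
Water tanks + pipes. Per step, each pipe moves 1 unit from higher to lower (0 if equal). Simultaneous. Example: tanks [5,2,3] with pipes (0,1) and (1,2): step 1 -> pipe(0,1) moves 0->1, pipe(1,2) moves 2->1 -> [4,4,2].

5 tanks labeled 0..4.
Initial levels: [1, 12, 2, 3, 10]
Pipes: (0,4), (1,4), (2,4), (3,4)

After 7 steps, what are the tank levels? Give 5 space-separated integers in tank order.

Step 1: flows [4->0,1->4,4->2,4->3] -> levels [2 11 3 4 8]
Step 2: flows [4->0,1->4,4->2,4->3] -> levels [3 10 4 5 6]
Step 3: flows [4->0,1->4,4->2,4->3] -> levels [4 9 5 6 4]
Step 4: flows [0=4,1->4,2->4,3->4] -> levels [4 8 4 5 7]
Step 5: flows [4->0,1->4,4->2,4->3] -> levels [5 7 5 6 5]
Step 6: flows [0=4,1->4,2=4,3->4] -> levels [5 6 5 5 7]
Step 7: flows [4->0,4->1,4->2,4->3] -> levels [6 7 6 6 3]

Answer: 6 7 6 6 3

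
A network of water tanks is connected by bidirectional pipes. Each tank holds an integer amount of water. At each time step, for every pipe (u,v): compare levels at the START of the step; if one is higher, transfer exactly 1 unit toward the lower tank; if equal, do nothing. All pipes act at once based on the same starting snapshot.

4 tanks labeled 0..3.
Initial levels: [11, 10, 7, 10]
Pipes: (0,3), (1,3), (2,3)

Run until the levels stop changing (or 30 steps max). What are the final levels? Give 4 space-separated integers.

Step 1: flows [0->3,1=3,3->2] -> levels [10 10 8 10]
Step 2: flows [0=3,1=3,3->2] -> levels [10 10 9 9]
Step 3: flows [0->3,1->3,2=3] -> levels [9 9 9 11]
Step 4: flows [3->0,3->1,3->2] -> levels [10 10 10 8]
Step 5: flows [0->3,1->3,2->3] -> levels [9 9 9 11]
  -> period-2 cycle: step 5 state = step 3 state; never stabilizes
  -> state at step 30: (30-3) mod 2 = 1, same as step 4 -> [10 10 10 8]

Answer: 10 10 10 8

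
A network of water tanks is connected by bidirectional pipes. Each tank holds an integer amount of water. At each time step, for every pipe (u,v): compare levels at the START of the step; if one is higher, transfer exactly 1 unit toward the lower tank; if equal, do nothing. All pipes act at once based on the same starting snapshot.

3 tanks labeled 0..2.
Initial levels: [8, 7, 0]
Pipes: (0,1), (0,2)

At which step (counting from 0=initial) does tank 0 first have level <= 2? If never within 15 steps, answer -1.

Answer: -1

Derivation:
Step 1: flows [0->1,0->2] -> levels [6 8 1]
Step 2: flows [1->0,0->2] -> levels [6 7 2]
Step 3: flows [1->0,0->2] -> levels [6 6 3]
Step 4: flows [0=1,0->2] -> levels [5 6 4]
Step 5: flows [1->0,0->2] -> levels [5 5 5]
Step 6: flows [0=1,0=2] -> levels [5 5 5]
  -> stable; tank 0 stays at 5 > 2
Tank 0 never reaches <=2 within 15 steps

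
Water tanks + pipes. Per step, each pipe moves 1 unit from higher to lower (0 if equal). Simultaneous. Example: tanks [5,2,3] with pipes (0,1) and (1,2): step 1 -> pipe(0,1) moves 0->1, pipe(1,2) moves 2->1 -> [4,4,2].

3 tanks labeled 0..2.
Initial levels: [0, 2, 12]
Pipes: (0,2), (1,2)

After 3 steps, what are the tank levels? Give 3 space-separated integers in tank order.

Answer: 3 5 6

Derivation:
Step 1: flows [2->0,2->1] -> levels [1 3 10]
Step 2: flows [2->0,2->1] -> levels [2 4 8]
Step 3: flows [2->0,2->1] -> levels [3 5 6]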